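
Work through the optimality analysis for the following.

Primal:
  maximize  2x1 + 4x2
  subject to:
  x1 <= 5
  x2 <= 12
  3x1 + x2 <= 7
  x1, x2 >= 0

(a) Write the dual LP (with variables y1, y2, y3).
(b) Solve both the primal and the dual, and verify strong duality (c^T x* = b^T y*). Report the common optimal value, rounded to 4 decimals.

The standard primal-dual pair for 'max c^T x s.t. A x <= b, x >= 0' is:
  Dual:  min b^T y  s.t.  A^T y >= c,  y >= 0.

So the dual LP is:
  minimize  5y1 + 12y2 + 7y3
  subject to:
    y1 + 3y3 >= 2
    y2 + y3 >= 4
    y1, y2, y3 >= 0

Solving the primal: x* = (0, 7).
  primal value c^T x* = 28.
Solving the dual: y* = (0, 0, 4).
  dual value b^T y* = 28.
Strong duality: c^T x* = b^T y*. Confirmed.

28


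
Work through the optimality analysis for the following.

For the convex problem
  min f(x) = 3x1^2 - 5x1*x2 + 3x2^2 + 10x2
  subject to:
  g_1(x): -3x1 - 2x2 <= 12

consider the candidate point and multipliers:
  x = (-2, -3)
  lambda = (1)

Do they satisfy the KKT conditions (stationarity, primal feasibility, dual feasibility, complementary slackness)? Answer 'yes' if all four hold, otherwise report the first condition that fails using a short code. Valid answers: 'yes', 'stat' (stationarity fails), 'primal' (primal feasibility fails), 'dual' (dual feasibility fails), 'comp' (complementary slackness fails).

Gradient of f: grad f(x) = Q x + c = (3, 2)
Constraint values g_i(x) = a_i^T x - b_i:
  g_1((-2, -3)) = 0
Stationarity residual: grad f(x) + sum_i lambda_i a_i = (0, 0)
  -> stationarity OK
Primal feasibility (all g_i <= 0): OK
Dual feasibility (all lambda_i >= 0): OK
Complementary slackness (lambda_i * g_i(x) = 0 for all i): OK

Verdict: yes, KKT holds.

yes


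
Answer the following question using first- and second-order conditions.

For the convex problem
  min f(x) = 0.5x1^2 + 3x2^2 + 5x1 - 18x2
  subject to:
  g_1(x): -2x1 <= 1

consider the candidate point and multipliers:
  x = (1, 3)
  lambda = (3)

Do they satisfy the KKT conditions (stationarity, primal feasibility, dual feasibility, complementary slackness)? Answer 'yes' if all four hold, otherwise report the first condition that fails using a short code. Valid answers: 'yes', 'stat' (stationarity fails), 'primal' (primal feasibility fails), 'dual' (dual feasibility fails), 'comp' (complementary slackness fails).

Gradient of f: grad f(x) = Q x + c = (6, 0)
Constraint values g_i(x) = a_i^T x - b_i:
  g_1((1, 3)) = -3
Stationarity residual: grad f(x) + sum_i lambda_i a_i = (0, 0)
  -> stationarity OK
Primal feasibility (all g_i <= 0): OK
Dual feasibility (all lambda_i >= 0): OK
Complementary slackness (lambda_i * g_i(x) = 0 for all i): FAILS

Verdict: the first failing condition is complementary_slackness -> comp.

comp


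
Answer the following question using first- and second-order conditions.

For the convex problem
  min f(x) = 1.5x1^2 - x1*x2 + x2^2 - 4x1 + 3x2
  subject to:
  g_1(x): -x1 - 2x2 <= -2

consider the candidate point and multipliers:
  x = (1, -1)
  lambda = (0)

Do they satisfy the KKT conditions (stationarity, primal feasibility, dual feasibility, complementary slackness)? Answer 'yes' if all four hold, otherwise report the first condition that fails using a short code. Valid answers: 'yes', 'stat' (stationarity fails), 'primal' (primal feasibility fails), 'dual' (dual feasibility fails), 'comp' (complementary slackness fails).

Gradient of f: grad f(x) = Q x + c = (0, 0)
Constraint values g_i(x) = a_i^T x - b_i:
  g_1((1, -1)) = 3
Stationarity residual: grad f(x) + sum_i lambda_i a_i = (0, 0)
  -> stationarity OK
Primal feasibility (all g_i <= 0): FAILS
Dual feasibility (all lambda_i >= 0): OK
Complementary slackness (lambda_i * g_i(x) = 0 for all i): OK

Verdict: the first failing condition is primal_feasibility -> primal.

primal


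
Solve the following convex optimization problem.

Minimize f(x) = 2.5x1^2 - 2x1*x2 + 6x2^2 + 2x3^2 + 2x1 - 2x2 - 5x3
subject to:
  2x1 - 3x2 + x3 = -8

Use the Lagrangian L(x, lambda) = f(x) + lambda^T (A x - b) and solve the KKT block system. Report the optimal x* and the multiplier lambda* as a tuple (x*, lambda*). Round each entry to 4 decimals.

Form the Lagrangian:
  L(x, lambda) = (1/2) x^T Q x + c^T x + lambda^T (A x - b)
Stationarity (grad_x L = 0): Q x + c + A^T lambda = 0.
Primal feasibility: A x = b.

This gives the KKT block system:
  [ Q   A^T ] [ x     ]   [-c ]
  [ A    0  ] [ lambda ] = [ b ]

Solving the linear system:
  x*      = (-2.1386, 1.1958, -0.1355)
  lambda* = (5.5422)
  f(x*)   = 19.1732

x* = (-2.1386, 1.1958, -0.1355), lambda* = (5.5422)


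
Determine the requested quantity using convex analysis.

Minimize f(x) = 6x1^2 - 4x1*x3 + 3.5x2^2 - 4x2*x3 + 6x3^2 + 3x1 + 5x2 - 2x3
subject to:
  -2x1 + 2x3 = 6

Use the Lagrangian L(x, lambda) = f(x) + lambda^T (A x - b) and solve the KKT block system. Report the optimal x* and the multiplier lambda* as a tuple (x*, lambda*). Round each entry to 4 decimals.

Form the Lagrangian:
  L(x, lambda) = (1/2) x^T Q x + c^T x + lambda^T (A x - b)
Stationarity (grad_x L = 0): Q x + c + A^T lambda = 0.
Primal feasibility: A x = b.

This gives the KKT block system:
  [ Q   A^T ] [ x     ]   [-c ]
  [ A    0  ] [ lambda ] = [ b ]

Solving the linear system:
  x*      = (-1.5312, 0.125, 1.4688)
  lambda* = (-10.625)
  f(x*)   = 28.4219

x* = (-1.5312, 0.125, 1.4688), lambda* = (-10.625)


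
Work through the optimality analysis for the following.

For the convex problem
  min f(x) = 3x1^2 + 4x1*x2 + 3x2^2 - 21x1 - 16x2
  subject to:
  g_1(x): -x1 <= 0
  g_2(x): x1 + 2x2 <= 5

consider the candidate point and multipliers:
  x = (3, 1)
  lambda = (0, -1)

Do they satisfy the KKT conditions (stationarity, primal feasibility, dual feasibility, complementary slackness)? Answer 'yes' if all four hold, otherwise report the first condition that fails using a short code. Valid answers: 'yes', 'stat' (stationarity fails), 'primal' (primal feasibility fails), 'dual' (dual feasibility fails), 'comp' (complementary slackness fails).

Gradient of f: grad f(x) = Q x + c = (1, 2)
Constraint values g_i(x) = a_i^T x - b_i:
  g_1((3, 1)) = -3
  g_2((3, 1)) = 0
Stationarity residual: grad f(x) + sum_i lambda_i a_i = (0, 0)
  -> stationarity OK
Primal feasibility (all g_i <= 0): OK
Dual feasibility (all lambda_i >= 0): FAILS
Complementary slackness (lambda_i * g_i(x) = 0 for all i): OK

Verdict: the first failing condition is dual_feasibility -> dual.

dual


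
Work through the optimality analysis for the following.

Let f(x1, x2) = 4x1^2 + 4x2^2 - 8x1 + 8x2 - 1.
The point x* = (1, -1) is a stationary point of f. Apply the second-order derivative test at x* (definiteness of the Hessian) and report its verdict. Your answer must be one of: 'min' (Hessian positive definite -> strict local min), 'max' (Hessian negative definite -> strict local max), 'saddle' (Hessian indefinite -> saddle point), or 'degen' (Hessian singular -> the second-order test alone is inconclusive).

Compute the Hessian H = grad^2 f:
  H = [[8, 0], [0, 8]]
Verify stationarity: grad f(x*) = H x* + g = (0, 0).
Eigenvalues of H: 8, 8.
Both eigenvalues > 0, so H is positive definite -> x* is a strict local min.

min


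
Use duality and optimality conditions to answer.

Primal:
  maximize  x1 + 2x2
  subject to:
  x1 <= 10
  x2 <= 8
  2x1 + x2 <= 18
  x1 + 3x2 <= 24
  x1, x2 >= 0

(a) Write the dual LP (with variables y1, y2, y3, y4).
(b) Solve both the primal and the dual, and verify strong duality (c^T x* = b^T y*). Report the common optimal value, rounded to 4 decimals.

The standard primal-dual pair for 'max c^T x s.t. A x <= b, x >= 0' is:
  Dual:  min b^T y  s.t.  A^T y >= c,  y >= 0.

So the dual LP is:
  minimize  10y1 + 8y2 + 18y3 + 24y4
  subject to:
    y1 + 2y3 + y4 >= 1
    y2 + y3 + 3y4 >= 2
    y1, y2, y3, y4 >= 0

Solving the primal: x* = (6, 6).
  primal value c^T x* = 18.
Solving the dual: y* = (0, 0, 0.2, 0.6).
  dual value b^T y* = 18.
Strong duality: c^T x* = b^T y*. Confirmed.

18


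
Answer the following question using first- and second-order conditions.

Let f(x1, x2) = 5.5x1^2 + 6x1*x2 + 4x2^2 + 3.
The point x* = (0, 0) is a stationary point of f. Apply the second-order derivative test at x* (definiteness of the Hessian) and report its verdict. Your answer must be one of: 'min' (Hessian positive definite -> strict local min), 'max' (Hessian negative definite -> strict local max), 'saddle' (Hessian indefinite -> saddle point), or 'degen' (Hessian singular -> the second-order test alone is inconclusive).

Compute the Hessian H = grad^2 f:
  H = [[11, 6], [6, 8]]
Verify stationarity: grad f(x*) = H x* + g = (0, 0).
Eigenvalues of H: 3.3153, 15.6847.
Both eigenvalues > 0, so H is positive definite -> x* is a strict local min.

min


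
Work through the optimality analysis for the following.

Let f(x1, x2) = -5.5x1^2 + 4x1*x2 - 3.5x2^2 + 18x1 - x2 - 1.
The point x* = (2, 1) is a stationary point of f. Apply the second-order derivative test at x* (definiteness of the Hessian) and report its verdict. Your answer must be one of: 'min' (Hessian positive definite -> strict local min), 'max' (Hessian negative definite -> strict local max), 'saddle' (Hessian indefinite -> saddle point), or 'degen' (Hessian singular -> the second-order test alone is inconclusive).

Compute the Hessian H = grad^2 f:
  H = [[-11, 4], [4, -7]]
Verify stationarity: grad f(x*) = H x* + g = (0, 0).
Eigenvalues of H: -13.4721, -4.5279.
Both eigenvalues < 0, so H is negative definite -> x* is a strict local max.

max


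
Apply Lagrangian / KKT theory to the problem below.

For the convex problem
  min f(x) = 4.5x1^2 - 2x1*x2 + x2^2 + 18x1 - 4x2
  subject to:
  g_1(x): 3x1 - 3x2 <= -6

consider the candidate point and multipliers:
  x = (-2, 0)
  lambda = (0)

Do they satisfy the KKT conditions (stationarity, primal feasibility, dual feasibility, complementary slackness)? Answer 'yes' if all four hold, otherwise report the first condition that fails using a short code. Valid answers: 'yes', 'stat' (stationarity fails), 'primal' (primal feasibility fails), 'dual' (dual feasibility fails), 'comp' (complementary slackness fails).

Gradient of f: grad f(x) = Q x + c = (0, 0)
Constraint values g_i(x) = a_i^T x - b_i:
  g_1((-2, 0)) = 0
Stationarity residual: grad f(x) + sum_i lambda_i a_i = (0, 0)
  -> stationarity OK
Primal feasibility (all g_i <= 0): OK
Dual feasibility (all lambda_i >= 0): OK
Complementary slackness (lambda_i * g_i(x) = 0 for all i): OK

Verdict: yes, KKT holds.

yes


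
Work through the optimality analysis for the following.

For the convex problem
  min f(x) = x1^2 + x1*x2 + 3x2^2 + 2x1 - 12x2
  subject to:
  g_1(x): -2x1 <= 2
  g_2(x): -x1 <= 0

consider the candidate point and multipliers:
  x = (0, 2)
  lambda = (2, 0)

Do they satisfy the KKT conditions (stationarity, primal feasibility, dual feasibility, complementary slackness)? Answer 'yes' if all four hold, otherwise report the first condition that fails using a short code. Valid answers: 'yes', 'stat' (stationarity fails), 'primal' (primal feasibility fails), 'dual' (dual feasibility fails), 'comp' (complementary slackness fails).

Gradient of f: grad f(x) = Q x + c = (4, 0)
Constraint values g_i(x) = a_i^T x - b_i:
  g_1((0, 2)) = -2
  g_2((0, 2)) = 0
Stationarity residual: grad f(x) + sum_i lambda_i a_i = (0, 0)
  -> stationarity OK
Primal feasibility (all g_i <= 0): OK
Dual feasibility (all lambda_i >= 0): OK
Complementary slackness (lambda_i * g_i(x) = 0 for all i): FAILS

Verdict: the first failing condition is complementary_slackness -> comp.

comp


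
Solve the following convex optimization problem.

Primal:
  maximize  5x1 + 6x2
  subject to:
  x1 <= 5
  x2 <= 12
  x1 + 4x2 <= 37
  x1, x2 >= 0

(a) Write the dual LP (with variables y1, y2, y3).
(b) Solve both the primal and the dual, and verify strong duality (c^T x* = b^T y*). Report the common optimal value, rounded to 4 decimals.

The standard primal-dual pair for 'max c^T x s.t. A x <= b, x >= 0' is:
  Dual:  min b^T y  s.t.  A^T y >= c,  y >= 0.

So the dual LP is:
  minimize  5y1 + 12y2 + 37y3
  subject to:
    y1 + y3 >= 5
    y2 + 4y3 >= 6
    y1, y2, y3 >= 0

Solving the primal: x* = (5, 8).
  primal value c^T x* = 73.
Solving the dual: y* = (3.5, 0, 1.5).
  dual value b^T y* = 73.
Strong duality: c^T x* = b^T y*. Confirmed.

73


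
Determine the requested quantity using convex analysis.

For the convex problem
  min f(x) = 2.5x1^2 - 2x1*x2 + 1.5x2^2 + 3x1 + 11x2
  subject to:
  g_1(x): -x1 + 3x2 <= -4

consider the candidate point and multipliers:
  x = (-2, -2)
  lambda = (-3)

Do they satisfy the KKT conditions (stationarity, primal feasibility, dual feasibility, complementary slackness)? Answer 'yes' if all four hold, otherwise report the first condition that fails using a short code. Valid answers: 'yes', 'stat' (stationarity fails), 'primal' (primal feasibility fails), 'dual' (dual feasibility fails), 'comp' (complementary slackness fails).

Gradient of f: grad f(x) = Q x + c = (-3, 9)
Constraint values g_i(x) = a_i^T x - b_i:
  g_1((-2, -2)) = 0
Stationarity residual: grad f(x) + sum_i lambda_i a_i = (0, 0)
  -> stationarity OK
Primal feasibility (all g_i <= 0): OK
Dual feasibility (all lambda_i >= 0): FAILS
Complementary slackness (lambda_i * g_i(x) = 0 for all i): OK

Verdict: the first failing condition is dual_feasibility -> dual.

dual


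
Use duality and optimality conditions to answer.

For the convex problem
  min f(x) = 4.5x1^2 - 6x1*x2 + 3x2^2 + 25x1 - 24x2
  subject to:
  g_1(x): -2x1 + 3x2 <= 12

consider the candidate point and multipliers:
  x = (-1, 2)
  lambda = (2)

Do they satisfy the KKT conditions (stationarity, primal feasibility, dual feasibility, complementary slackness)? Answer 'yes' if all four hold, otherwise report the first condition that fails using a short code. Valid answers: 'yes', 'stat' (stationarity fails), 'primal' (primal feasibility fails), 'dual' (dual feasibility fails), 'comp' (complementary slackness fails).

Gradient of f: grad f(x) = Q x + c = (4, -6)
Constraint values g_i(x) = a_i^T x - b_i:
  g_1((-1, 2)) = -4
Stationarity residual: grad f(x) + sum_i lambda_i a_i = (0, 0)
  -> stationarity OK
Primal feasibility (all g_i <= 0): OK
Dual feasibility (all lambda_i >= 0): OK
Complementary slackness (lambda_i * g_i(x) = 0 for all i): FAILS

Verdict: the first failing condition is complementary_slackness -> comp.

comp


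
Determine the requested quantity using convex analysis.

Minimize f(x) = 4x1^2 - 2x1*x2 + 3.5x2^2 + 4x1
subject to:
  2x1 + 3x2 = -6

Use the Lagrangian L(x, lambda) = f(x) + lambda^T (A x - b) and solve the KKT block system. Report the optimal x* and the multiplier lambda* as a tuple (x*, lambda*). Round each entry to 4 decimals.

Form the Lagrangian:
  L(x, lambda) = (1/2) x^T Q x + c^T x + lambda^T (A x - b)
Stationarity (grad_x L = 0): Q x + c + A^T lambda = 0.
Primal feasibility: A x = b.

This gives the KKT block system:
  [ Q   A^T ] [ x     ]   [-c ]
  [ A    0  ] [ lambda ] = [ b ]

Solving the linear system:
  x*      = (-1.2581, -1.1613)
  lambda* = (1.871)
  f(x*)   = 3.0968

x* = (-1.2581, -1.1613), lambda* = (1.871)


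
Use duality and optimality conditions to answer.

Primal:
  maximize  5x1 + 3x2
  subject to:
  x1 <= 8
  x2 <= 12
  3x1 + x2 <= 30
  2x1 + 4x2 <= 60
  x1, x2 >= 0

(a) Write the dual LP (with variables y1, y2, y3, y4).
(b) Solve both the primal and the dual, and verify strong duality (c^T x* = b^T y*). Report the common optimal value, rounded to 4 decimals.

The standard primal-dual pair for 'max c^T x s.t. A x <= b, x >= 0' is:
  Dual:  min b^T y  s.t.  A^T y >= c,  y >= 0.

So the dual LP is:
  minimize  8y1 + 12y2 + 30y3 + 60y4
  subject to:
    y1 + 3y3 + 2y4 >= 5
    y2 + y3 + 4y4 >= 3
    y1, y2, y3, y4 >= 0

Solving the primal: x* = (6, 12).
  primal value c^T x* = 66.
Solving the dual: y* = (0, 1.3333, 1.6667, 0).
  dual value b^T y* = 66.
Strong duality: c^T x* = b^T y*. Confirmed.

66


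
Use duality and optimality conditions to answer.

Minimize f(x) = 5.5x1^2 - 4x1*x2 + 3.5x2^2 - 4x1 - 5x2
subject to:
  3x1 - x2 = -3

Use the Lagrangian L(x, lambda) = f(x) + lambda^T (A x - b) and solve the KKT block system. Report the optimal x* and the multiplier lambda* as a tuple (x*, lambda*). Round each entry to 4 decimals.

Form the Lagrangian:
  L(x, lambda) = (1/2) x^T Q x + c^T x + lambda^T (A x - b)
Stationarity (grad_x L = 0): Q x + c + A^T lambda = 0.
Primal feasibility: A x = b.

This gives the KKT block system:
  [ Q   A^T ] [ x     ]   [-c ]
  [ A    0  ] [ lambda ] = [ b ]

Solving the linear system:
  x*      = (-0.64, 1.08)
  lambda* = (5.12)
  f(x*)   = 6.26

x* = (-0.64, 1.08), lambda* = (5.12)


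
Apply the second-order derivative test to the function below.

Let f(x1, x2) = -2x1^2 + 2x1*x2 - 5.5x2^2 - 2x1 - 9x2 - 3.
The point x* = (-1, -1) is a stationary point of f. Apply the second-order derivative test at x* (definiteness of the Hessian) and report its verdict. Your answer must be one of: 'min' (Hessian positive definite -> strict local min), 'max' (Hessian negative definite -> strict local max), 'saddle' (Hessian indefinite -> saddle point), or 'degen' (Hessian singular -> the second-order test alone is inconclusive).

Compute the Hessian H = grad^2 f:
  H = [[-4, 2], [2, -11]]
Verify stationarity: grad f(x*) = H x* + g = (0, 0).
Eigenvalues of H: -11.5311, -3.4689.
Both eigenvalues < 0, so H is negative definite -> x* is a strict local max.

max


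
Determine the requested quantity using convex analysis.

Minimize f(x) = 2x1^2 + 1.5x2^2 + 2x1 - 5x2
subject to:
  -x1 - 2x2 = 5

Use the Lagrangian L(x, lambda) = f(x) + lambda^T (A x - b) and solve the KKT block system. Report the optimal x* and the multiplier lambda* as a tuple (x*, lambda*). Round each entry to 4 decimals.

Form the Lagrangian:
  L(x, lambda) = (1/2) x^T Q x + c^T x + lambda^T (A x - b)
Stationarity (grad_x L = 0): Q x + c + A^T lambda = 0.
Primal feasibility: A x = b.

This gives the KKT block system:
  [ Q   A^T ] [ x     ]   [-c ]
  [ A    0  ] [ lambda ] = [ b ]

Solving the linear system:
  x*      = (-1.7368, -1.6316)
  lambda* = (-4.9474)
  f(x*)   = 14.7105

x* = (-1.7368, -1.6316), lambda* = (-4.9474)


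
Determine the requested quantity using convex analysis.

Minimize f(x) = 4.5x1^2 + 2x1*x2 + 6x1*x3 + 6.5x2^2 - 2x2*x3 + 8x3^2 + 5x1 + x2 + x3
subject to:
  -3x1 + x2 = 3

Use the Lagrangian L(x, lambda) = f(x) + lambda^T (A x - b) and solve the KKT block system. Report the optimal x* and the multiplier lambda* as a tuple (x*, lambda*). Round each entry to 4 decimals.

Form the Lagrangian:
  L(x, lambda) = (1/2) x^T Q x + c^T x + lambda^T (A x - b)
Stationarity (grad_x L = 0): Q x + c + A^T lambda = 0.
Primal feasibility: A x = b.

This gives the KKT block system:
  [ Q   A^T ] [ x     ]   [-c ]
  [ A    0  ] [ lambda ] = [ b ]

Solving the linear system:
  x*      = (-0.9493, 0.1522, 0.3125)
  lambda* = (-0.4547)
  f(x*)   = -1.4588

x* = (-0.9493, 0.1522, 0.3125), lambda* = (-0.4547)


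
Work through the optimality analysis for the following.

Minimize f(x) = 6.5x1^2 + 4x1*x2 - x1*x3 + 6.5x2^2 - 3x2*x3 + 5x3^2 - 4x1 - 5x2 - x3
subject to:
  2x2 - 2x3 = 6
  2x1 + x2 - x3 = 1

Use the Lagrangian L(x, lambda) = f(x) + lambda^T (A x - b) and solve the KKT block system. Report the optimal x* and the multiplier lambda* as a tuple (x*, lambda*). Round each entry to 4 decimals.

Form the Lagrangian:
  L(x, lambda) = (1/2) x^T Q x + c^T x + lambda^T (A x - b)
Stationarity (grad_x L = 0): Q x + c + A^T lambda = 0.
Primal feasibility: A x = b.

This gives the KKT block system:
  [ Q   A^T ] [ x     ]   [-c ]
  [ A    0  ] [ lambda ] = [ b ]

Solving the linear system:
  x*      = (-1, 1.7647, -1.2353)
  lambda* = (-11, 4.3529)
  f(x*)   = 29.0294

x* = (-1, 1.7647, -1.2353), lambda* = (-11, 4.3529)


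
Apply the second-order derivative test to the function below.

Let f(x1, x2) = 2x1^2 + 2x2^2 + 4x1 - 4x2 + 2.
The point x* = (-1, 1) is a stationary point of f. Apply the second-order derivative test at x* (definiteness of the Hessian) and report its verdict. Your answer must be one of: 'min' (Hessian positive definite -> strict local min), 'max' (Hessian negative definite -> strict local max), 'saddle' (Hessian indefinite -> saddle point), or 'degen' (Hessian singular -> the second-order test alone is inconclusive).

Compute the Hessian H = grad^2 f:
  H = [[4, 0], [0, 4]]
Verify stationarity: grad f(x*) = H x* + g = (0, 0).
Eigenvalues of H: 4, 4.
Both eigenvalues > 0, so H is positive definite -> x* is a strict local min.

min


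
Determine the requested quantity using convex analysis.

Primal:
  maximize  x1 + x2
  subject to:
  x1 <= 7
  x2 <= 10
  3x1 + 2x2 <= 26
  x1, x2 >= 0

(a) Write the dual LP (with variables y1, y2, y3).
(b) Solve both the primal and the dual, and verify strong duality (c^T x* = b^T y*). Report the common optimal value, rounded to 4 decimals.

The standard primal-dual pair for 'max c^T x s.t. A x <= b, x >= 0' is:
  Dual:  min b^T y  s.t.  A^T y >= c,  y >= 0.

So the dual LP is:
  minimize  7y1 + 10y2 + 26y3
  subject to:
    y1 + 3y3 >= 1
    y2 + 2y3 >= 1
    y1, y2, y3 >= 0

Solving the primal: x* = (2, 10).
  primal value c^T x* = 12.
Solving the dual: y* = (0, 0.3333, 0.3333).
  dual value b^T y* = 12.
Strong duality: c^T x* = b^T y*. Confirmed.

12


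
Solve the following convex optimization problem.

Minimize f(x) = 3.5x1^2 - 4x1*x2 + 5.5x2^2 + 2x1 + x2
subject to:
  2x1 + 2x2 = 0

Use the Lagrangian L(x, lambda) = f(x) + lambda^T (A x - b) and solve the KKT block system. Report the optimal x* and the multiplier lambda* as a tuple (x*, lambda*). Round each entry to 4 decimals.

Form the Lagrangian:
  L(x, lambda) = (1/2) x^T Q x + c^T x + lambda^T (A x - b)
Stationarity (grad_x L = 0): Q x + c + A^T lambda = 0.
Primal feasibility: A x = b.

This gives the KKT block system:
  [ Q   A^T ] [ x     ]   [-c ]
  [ A    0  ] [ lambda ] = [ b ]

Solving the linear system:
  x*      = (-0.0385, 0.0385)
  lambda* = (-0.7885)
  f(x*)   = -0.0192

x* = (-0.0385, 0.0385), lambda* = (-0.7885)


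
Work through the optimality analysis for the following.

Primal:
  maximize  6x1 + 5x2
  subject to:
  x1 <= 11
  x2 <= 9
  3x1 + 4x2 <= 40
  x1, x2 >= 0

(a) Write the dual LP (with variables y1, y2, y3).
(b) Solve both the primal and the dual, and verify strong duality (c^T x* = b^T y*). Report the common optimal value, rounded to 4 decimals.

The standard primal-dual pair for 'max c^T x s.t. A x <= b, x >= 0' is:
  Dual:  min b^T y  s.t.  A^T y >= c,  y >= 0.

So the dual LP is:
  minimize  11y1 + 9y2 + 40y3
  subject to:
    y1 + 3y3 >= 6
    y2 + 4y3 >= 5
    y1, y2, y3 >= 0

Solving the primal: x* = (11, 1.75).
  primal value c^T x* = 74.75.
Solving the dual: y* = (2.25, 0, 1.25).
  dual value b^T y* = 74.75.
Strong duality: c^T x* = b^T y*. Confirmed.

74.75


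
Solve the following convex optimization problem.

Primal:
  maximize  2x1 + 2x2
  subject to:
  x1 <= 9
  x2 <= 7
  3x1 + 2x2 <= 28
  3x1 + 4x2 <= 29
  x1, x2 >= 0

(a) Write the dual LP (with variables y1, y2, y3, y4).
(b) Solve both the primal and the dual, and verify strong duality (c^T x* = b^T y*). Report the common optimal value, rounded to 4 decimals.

The standard primal-dual pair for 'max c^T x s.t. A x <= b, x >= 0' is:
  Dual:  min b^T y  s.t.  A^T y >= c,  y >= 0.

So the dual LP is:
  minimize  9y1 + 7y2 + 28y3 + 29y4
  subject to:
    y1 + 3y3 + 3y4 >= 2
    y2 + 2y3 + 4y4 >= 2
    y1, y2, y3, y4 >= 0

Solving the primal: x* = (9, 0.5).
  primal value c^T x* = 19.
Solving the dual: y* = (0.5, 0, 0, 0.5).
  dual value b^T y* = 19.
Strong duality: c^T x* = b^T y*. Confirmed.

19


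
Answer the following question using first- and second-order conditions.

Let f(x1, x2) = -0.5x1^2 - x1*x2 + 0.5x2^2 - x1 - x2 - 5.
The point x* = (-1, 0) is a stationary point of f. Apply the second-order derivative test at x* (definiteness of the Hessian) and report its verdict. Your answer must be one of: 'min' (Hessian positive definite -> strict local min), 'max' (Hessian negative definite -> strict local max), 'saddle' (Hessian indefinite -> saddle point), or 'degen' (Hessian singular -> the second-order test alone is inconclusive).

Compute the Hessian H = grad^2 f:
  H = [[-1, -1], [-1, 1]]
Verify stationarity: grad f(x*) = H x* + g = (0, 0).
Eigenvalues of H: -1.4142, 1.4142.
Eigenvalues have mixed signs, so H is indefinite -> x* is a saddle point.

saddle


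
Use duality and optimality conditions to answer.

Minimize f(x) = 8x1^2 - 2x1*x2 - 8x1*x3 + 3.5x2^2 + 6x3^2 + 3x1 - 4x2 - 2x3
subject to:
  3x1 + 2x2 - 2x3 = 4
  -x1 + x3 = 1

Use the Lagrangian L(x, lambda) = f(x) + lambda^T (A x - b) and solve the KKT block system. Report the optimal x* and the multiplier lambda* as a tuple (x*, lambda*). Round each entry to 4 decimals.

Form the Lagrangian:
  L(x, lambda) = (1/2) x^T Q x + c^T x + lambda^T (A x - b)
Stationarity (grad_x L = 0): Q x + c + A^T lambda = 0.
Primal feasibility: A x = b.

This gives the KKT block system:
  [ Q   A^T ] [ x     ]   [-c ]
  [ A    0  ] [ lambda ] = [ b ]

Solving the linear system:
  x*      = (0.6032, 2.6984, 1.6032)
  lambda* = (-6.8413, -26.0952)
  f(x*)   = 20.6349

x* = (0.6032, 2.6984, 1.6032), lambda* = (-6.8413, -26.0952)


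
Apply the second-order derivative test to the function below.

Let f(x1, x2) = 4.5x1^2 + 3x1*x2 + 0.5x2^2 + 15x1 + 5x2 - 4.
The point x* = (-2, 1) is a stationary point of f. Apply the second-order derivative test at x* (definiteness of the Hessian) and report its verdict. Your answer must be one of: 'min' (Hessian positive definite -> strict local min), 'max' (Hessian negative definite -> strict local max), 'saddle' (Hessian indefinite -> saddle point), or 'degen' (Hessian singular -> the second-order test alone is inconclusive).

Compute the Hessian H = grad^2 f:
  H = [[9, 3], [3, 1]]
Verify stationarity: grad f(x*) = H x* + g = (0, 0).
Eigenvalues of H: 0, 10.
H has a zero eigenvalue (singular; positive semidefinite but not definite), so H is neither positive definite, negative definite, nor indefinite. The second-order test alone is inconclusive -> degen.
(Indeed, f is constant along the null direction of H through x*, so x* is not a strict local extremum.)

degen


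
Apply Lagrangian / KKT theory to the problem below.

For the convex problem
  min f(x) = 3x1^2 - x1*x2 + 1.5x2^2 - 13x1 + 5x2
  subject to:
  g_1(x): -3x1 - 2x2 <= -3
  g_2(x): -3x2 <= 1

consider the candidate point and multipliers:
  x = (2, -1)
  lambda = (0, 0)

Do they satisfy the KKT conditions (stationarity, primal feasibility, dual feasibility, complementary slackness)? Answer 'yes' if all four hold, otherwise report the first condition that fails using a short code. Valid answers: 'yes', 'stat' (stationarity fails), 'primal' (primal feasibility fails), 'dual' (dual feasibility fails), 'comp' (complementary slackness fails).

Gradient of f: grad f(x) = Q x + c = (0, 0)
Constraint values g_i(x) = a_i^T x - b_i:
  g_1((2, -1)) = -1
  g_2((2, -1)) = 2
Stationarity residual: grad f(x) + sum_i lambda_i a_i = (0, 0)
  -> stationarity OK
Primal feasibility (all g_i <= 0): FAILS
Dual feasibility (all lambda_i >= 0): OK
Complementary slackness (lambda_i * g_i(x) = 0 for all i): OK

Verdict: the first failing condition is primal_feasibility -> primal.

primal


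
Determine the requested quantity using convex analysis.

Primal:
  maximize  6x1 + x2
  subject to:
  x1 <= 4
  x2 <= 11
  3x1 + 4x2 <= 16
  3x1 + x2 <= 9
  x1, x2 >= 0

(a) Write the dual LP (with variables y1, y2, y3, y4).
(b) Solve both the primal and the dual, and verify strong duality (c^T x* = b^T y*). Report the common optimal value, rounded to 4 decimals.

The standard primal-dual pair for 'max c^T x s.t. A x <= b, x >= 0' is:
  Dual:  min b^T y  s.t.  A^T y >= c,  y >= 0.

So the dual LP is:
  minimize  4y1 + 11y2 + 16y3 + 9y4
  subject to:
    y1 + 3y3 + 3y4 >= 6
    y2 + 4y3 + y4 >= 1
    y1, y2, y3, y4 >= 0

Solving the primal: x* = (3, 0).
  primal value c^T x* = 18.
Solving the dual: y* = (0, 0, 0, 2).
  dual value b^T y* = 18.
Strong duality: c^T x* = b^T y*. Confirmed.

18


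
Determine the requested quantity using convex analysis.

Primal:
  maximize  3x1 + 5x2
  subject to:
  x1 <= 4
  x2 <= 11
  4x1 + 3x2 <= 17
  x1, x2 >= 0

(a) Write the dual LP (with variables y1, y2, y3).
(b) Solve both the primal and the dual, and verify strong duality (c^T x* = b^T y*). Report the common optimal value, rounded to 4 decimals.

The standard primal-dual pair for 'max c^T x s.t. A x <= b, x >= 0' is:
  Dual:  min b^T y  s.t.  A^T y >= c,  y >= 0.

So the dual LP is:
  minimize  4y1 + 11y2 + 17y3
  subject to:
    y1 + 4y3 >= 3
    y2 + 3y3 >= 5
    y1, y2, y3 >= 0

Solving the primal: x* = (0, 5.6667).
  primal value c^T x* = 28.3333.
Solving the dual: y* = (0, 0, 1.6667).
  dual value b^T y* = 28.3333.
Strong duality: c^T x* = b^T y*. Confirmed.

28.3333


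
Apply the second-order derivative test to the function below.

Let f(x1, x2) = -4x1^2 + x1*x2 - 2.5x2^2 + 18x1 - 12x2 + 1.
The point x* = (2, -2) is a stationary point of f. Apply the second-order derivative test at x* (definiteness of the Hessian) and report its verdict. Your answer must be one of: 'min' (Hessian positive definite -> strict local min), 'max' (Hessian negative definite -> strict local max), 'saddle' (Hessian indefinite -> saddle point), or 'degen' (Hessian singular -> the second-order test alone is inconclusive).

Compute the Hessian H = grad^2 f:
  H = [[-8, 1], [1, -5]]
Verify stationarity: grad f(x*) = H x* + g = (0, 0).
Eigenvalues of H: -8.3028, -4.6972.
Both eigenvalues < 0, so H is negative definite -> x* is a strict local max.

max


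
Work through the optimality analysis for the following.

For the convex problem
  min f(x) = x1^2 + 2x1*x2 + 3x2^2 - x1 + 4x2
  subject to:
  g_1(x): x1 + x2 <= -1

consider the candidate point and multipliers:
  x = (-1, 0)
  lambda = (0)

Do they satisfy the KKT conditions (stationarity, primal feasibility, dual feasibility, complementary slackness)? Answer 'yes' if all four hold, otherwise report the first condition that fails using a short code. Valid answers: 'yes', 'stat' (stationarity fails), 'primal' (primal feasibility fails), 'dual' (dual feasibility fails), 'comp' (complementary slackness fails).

Gradient of f: grad f(x) = Q x + c = (-3, 2)
Constraint values g_i(x) = a_i^T x - b_i:
  g_1((-1, 0)) = 0
Stationarity residual: grad f(x) + sum_i lambda_i a_i = (-3, 2)
  -> stationarity FAILS
Primal feasibility (all g_i <= 0): OK
Dual feasibility (all lambda_i >= 0): OK
Complementary slackness (lambda_i * g_i(x) = 0 for all i): OK

Verdict: the first failing condition is stationarity -> stat.

stat


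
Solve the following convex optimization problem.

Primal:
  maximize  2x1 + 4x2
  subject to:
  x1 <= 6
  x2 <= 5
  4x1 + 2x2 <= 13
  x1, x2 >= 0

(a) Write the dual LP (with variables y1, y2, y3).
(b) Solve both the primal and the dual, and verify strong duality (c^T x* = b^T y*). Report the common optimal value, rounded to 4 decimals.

The standard primal-dual pair for 'max c^T x s.t. A x <= b, x >= 0' is:
  Dual:  min b^T y  s.t.  A^T y >= c,  y >= 0.

So the dual LP is:
  minimize  6y1 + 5y2 + 13y3
  subject to:
    y1 + 4y3 >= 2
    y2 + 2y3 >= 4
    y1, y2, y3 >= 0

Solving the primal: x* = (0.75, 5).
  primal value c^T x* = 21.5.
Solving the dual: y* = (0, 3, 0.5).
  dual value b^T y* = 21.5.
Strong duality: c^T x* = b^T y*. Confirmed.

21.5


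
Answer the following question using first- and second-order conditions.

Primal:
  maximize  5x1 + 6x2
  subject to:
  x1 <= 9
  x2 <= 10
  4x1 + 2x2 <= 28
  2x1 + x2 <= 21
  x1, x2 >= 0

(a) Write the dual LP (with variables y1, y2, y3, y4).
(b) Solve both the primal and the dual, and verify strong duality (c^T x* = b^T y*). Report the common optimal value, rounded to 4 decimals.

The standard primal-dual pair for 'max c^T x s.t. A x <= b, x >= 0' is:
  Dual:  min b^T y  s.t.  A^T y >= c,  y >= 0.

So the dual LP is:
  minimize  9y1 + 10y2 + 28y3 + 21y4
  subject to:
    y1 + 4y3 + 2y4 >= 5
    y2 + 2y3 + y4 >= 6
    y1, y2, y3, y4 >= 0

Solving the primal: x* = (2, 10).
  primal value c^T x* = 70.
Solving the dual: y* = (0, 3.5, 1.25, 0).
  dual value b^T y* = 70.
Strong duality: c^T x* = b^T y*. Confirmed.

70


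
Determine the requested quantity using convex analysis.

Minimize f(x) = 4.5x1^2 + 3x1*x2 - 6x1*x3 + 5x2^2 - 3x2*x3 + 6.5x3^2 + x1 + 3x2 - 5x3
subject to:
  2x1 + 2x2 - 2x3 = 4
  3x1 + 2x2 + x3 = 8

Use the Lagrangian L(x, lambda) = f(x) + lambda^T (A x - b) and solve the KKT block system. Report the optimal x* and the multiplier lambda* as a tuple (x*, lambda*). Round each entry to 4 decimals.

Form the Lagrangian:
  L(x, lambda) = (1/2) x^T Q x + c^T x + lambda^T (A x - b)
Stationarity (grad_x L = 0): Q x + c + A^T lambda = 0.
Primal feasibility: A x = b.

This gives the KKT block system:
  [ Q   A^T ] [ x     ]   [-c ]
  [ A    0  ] [ lambda ] = [ b ]

Solving the linear system:
  x*      = (1.8969, 0.8041, 0.701)
  lambda* = (-5.6649, -1.6495)
  f(x*)   = 18.3299

x* = (1.8969, 0.8041, 0.701), lambda* = (-5.6649, -1.6495)


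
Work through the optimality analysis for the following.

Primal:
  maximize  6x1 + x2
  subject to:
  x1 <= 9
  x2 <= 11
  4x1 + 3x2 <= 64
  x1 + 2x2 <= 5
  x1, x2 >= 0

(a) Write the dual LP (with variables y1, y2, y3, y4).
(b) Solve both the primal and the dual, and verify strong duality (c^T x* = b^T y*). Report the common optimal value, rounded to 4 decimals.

The standard primal-dual pair for 'max c^T x s.t. A x <= b, x >= 0' is:
  Dual:  min b^T y  s.t.  A^T y >= c,  y >= 0.

So the dual LP is:
  minimize  9y1 + 11y2 + 64y3 + 5y4
  subject to:
    y1 + 4y3 + y4 >= 6
    y2 + 3y3 + 2y4 >= 1
    y1, y2, y3, y4 >= 0

Solving the primal: x* = (5, 0).
  primal value c^T x* = 30.
Solving the dual: y* = (0, 0, 0, 6).
  dual value b^T y* = 30.
Strong duality: c^T x* = b^T y*. Confirmed.

30


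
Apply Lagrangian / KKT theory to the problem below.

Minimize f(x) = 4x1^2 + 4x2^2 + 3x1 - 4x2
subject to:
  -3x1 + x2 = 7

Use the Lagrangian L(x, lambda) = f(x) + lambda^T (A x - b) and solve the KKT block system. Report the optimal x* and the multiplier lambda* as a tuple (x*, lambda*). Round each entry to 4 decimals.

Form the Lagrangian:
  L(x, lambda) = (1/2) x^T Q x + c^T x + lambda^T (A x - b)
Stationarity (grad_x L = 0): Q x + c + A^T lambda = 0.
Primal feasibility: A x = b.

This gives the KKT block system:
  [ Q   A^T ] [ x     ]   [-c ]
  [ A    0  ] [ lambda ] = [ b ]

Solving the linear system:
  x*      = (-1.9875, 1.0375)
  lambda* = (-4.3)
  f(x*)   = 9.9937

x* = (-1.9875, 1.0375), lambda* = (-4.3)


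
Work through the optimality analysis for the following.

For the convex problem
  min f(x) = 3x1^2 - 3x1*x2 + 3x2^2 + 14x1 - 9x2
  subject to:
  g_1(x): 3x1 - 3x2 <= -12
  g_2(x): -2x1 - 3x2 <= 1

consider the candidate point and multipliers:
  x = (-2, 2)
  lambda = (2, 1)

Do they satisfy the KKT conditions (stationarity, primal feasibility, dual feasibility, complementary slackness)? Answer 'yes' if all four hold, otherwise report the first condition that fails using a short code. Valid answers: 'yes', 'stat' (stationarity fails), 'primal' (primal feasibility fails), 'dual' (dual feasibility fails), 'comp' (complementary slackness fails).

Gradient of f: grad f(x) = Q x + c = (-4, 9)
Constraint values g_i(x) = a_i^T x - b_i:
  g_1((-2, 2)) = 0
  g_2((-2, 2)) = -3
Stationarity residual: grad f(x) + sum_i lambda_i a_i = (0, 0)
  -> stationarity OK
Primal feasibility (all g_i <= 0): OK
Dual feasibility (all lambda_i >= 0): OK
Complementary slackness (lambda_i * g_i(x) = 0 for all i): FAILS

Verdict: the first failing condition is complementary_slackness -> comp.

comp


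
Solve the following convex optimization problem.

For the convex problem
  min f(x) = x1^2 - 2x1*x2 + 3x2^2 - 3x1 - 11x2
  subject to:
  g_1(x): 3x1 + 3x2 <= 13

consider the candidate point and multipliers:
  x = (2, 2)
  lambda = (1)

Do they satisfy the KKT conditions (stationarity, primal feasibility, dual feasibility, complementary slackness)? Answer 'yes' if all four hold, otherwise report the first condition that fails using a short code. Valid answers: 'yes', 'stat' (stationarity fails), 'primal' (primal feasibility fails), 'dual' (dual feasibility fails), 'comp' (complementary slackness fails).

Gradient of f: grad f(x) = Q x + c = (-3, -3)
Constraint values g_i(x) = a_i^T x - b_i:
  g_1((2, 2)) = -1
Stationarity residual: grad f(x) + sum_i lambda_i a_i = (0, 0)
  -> stationarity OK
Primal feasibility (all g_i <= 0): OK
Dual feasibility (all lambda_i >= 0): OK
Complementary slackness (lambda_i * g_i(x) = 0 for all i): FAILS

Verdict: the first failing condition is complementary_slackness -> comp.

comp


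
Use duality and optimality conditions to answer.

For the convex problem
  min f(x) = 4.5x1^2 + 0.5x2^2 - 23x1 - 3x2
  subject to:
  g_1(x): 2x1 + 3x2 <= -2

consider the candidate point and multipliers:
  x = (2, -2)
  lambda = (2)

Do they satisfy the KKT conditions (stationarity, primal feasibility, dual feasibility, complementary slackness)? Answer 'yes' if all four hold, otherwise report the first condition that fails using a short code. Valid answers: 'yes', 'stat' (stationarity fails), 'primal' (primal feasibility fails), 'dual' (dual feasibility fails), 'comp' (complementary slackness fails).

Gradient of f: grad f(x) = Q x + c = (-5, -5)
Constraint values g_i(x) = a_i^T x - b_i:
  g_1((2, -2)) = 0
Stationarity residual: grad f(x) + sum_i lambda_i a_i = (-1, 1)
  -> stationarity FAILS
Primal feasibility (all g_i <= 0): OK
Dual feasibility (all lambda_i >= 0): OK
Complementary slackness (lambda_i * g_i(x) = 0 for all i): OK

Verdict: the first failing condition is stationarity -> stat.

stat


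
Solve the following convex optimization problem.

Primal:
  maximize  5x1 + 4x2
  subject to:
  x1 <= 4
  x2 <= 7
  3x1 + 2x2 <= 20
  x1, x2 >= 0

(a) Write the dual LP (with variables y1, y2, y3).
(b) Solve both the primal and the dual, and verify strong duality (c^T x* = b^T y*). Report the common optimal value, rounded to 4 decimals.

The standard primal-dual pair for 'max c^T x s.t. A x <= b, x >= 0' is:
  Dual:  min b^T y  s.t.  A^T y >= c,  y >= 0.

So the dual LP is:
  minimize  4y1 + 7y2 + 20y3
  subject to:
    y1 + 3y3 >= 5
    y2 + 2y3 >= 4
    y1, y2, y3 >= 0

Solving the primal: x* = (2, 7).
  primal value c^T x* = 38.
Solving the dual: y* = (0, 0.6667, 1.6667).
  dual value b^T y* = 38.
Strong duality: c^T x* = b^T y*. Confirmed.

38


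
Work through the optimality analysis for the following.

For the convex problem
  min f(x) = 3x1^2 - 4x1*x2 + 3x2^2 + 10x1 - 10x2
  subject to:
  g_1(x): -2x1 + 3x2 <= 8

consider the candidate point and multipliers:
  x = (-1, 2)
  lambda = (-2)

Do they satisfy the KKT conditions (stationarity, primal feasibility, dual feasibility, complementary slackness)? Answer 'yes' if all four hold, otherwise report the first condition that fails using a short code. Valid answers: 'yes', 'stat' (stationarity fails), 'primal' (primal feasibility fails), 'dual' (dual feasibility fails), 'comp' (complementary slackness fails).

Gradient of f: grad f(x) = Q x + c = (-4, 6)
Constraint values g_i(x) = a_i^T x - b_i:
  g_1((-1, 2)) = 0
Stationarity residual: grad f(x) + sum_i lambda_i a_i = (0, 0)
  -> stationarity OK
Primal feasibility (all g_i <= 0): OK
Dual feasibility (all lambda_i >= 0): FAILS
Complementary slackness (lambda_i * g_i(x) = 0 for all i): OK

Verdict: the first failing condition is dual_feasibility -> dual.

dual


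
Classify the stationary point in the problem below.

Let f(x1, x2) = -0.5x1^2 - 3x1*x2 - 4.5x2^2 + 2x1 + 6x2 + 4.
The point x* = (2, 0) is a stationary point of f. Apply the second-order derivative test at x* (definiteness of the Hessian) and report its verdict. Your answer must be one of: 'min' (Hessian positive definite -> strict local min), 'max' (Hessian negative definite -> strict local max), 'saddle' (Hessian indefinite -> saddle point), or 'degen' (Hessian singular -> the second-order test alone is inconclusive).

Compute the Hessian H = grad^2 f:
  H = [[-1, -3], [-3, -9]]
Verify stationarity: grad f(x*) = H x* + g = (0, 0).
Eigenvalues of H: -10, 0.
H has a zero eigenvalue (singular; negative semidefinite but not definite), so H is neither positive definite, negative definite, nor indefinite. The second-order test alone is inconclusive -> degen.
(Indeed, f is constant along the null direction of H through x*, so x* is not a strict local extremum.)

degen
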